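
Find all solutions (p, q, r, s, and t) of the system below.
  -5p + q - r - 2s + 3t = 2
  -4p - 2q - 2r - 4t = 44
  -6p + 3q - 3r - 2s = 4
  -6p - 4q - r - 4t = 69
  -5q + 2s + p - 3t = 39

p = -6, q = -5, r = 3, s = 4, t = -4

Row-reduce the augmented matrix:
R1 ← R1 / (-5).
R2 ← R2 + 4·R1.
R3 ← R3 + 6·R1.
R4 ← R4 + 6·R1.
R5 ← R5 − 1·R1.
R2 ← R2 / (-14/5).
R1 ← R1 + 1/5·R2.
R3 ← R3 − 9/5·R2.
R4 ← R4 + 26/5·R2.
R5 ← R5 + 24/5·R2.
R3 ← R3 / (-18/7).
R1 ← R1 − 2/7·R3.
R2 ← R2 − 3/7·R3.
R4 ← R4 − 17/7·R3.
R5 ← R5 − 13/7·R3.
R4 ← R4 / (7/9).
R1 ← R1 − 4/9·R4.
R2 ← R2 + 1/3·R4.
R3 ← R3 + 5/9·R4.
R5 ← R5 + 1/9·R4.
R5 ← R5 / (18/7).
R1 ← R1 − 5/7·R5.
R2 ← R2 + 2/7·R5.
R3 ← R3 − 6/7·R5.
R4 ← R4 + 27/7·R5.
Reading off the reduced rows gives p = -6, q = -5, r = 3, s = 4, t = -4.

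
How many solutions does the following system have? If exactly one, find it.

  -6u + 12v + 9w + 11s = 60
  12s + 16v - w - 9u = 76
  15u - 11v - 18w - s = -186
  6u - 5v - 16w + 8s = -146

u = -6, v = 6, w = 2, s = -6

Row-reduce the augmented matrix:
R1 ← R1 / (-6).
R2 ← R2 + 9·R1.
R3 ← R3 − 15·R1.
R4 ← R4 − 6·R1.
R2 ← R2 / (-2).
R1 ← R1 + 2·R2.
R3 ← R3 − 19·R2.
R4 ← R4 − 7·R2.
R3 ← R3 / (-533/4).
R1 ← R1 − 13·R3.
R2 ← R2 − 29/4·R3.
R4 ← R4 + 231/4·R3.
R4 ← R4 / (422/41).
R1 ← R1 − 133/123·R4.
R2 ← R2 − 56/41·R4.
R3 ← R3 − 5/41·R4.
Reading off the reduced rows gives u = -6, v = 6, w = 2, s = -6.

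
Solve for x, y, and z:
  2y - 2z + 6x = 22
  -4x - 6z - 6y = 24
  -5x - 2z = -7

x = 3, y = -2, z = -4

Row-reduce the augmented matrix:
R1 ← R1 / (6).
R2 ← R2 + 4·R1.
R3 ← R3 + 5·R1.
R2 ← R2 / (-14/3).
R1 ← R1 − 1/3·R2.
R3 ← R3 − 5/3·R2.
R3 ← R3 / (-44/7).
R1 ← R1 + 6/7·R3.
R2 ← R2 − 11/7·R3.
Reading off the reduced rows gives x = 3, y = -2, z = -4.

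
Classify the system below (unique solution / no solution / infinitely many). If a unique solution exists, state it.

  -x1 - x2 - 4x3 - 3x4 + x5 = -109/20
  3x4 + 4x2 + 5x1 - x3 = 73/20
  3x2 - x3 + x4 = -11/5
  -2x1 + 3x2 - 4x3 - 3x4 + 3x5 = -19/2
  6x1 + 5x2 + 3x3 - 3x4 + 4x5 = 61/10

Row-reduce the augmented matrix:
R1 ← R1 / (-1).
R2 ← R2 − 5·R1.
R4 ← R4 + 2·R1.
R5 ← R5 − 6·R1.
R2 ← R2 / (-1).
R1 ← R1 − 1·R2.
R3 ← R3 − 3·R2.
R4 ← R4 − 5·R2.
R5 ← R5 + 1·R2.
R3 ← R3 / (-64).
R1 ← R1 + 17·R3.
R2 ← R2 − 21·R3.
R4 ← R4 + 101·R3.
R4 ← R4 / (-113/64).
R1 ← R1 − 19/64·R4.
R2 ← R2 − 33/64·R4.
R3 ← R3 − 35/64·R4.
R5 ← R5 + 9·R4.
R5 ← R5 / (-776/113).
R1 ← R1 − 46/113·R5.
R2 ← R2 − 68/113·R5.
R3 ← R3 − 55/113·R5.
R4 ← R4 + 149/113·R5.
Reading off the reduced rows gives x1 = 5/4, x2 = -2/5, x3 = 1, x4 = 0, x5 = -3/5.

x1 = 5/4, x2 = -2/5, x3 = 1, x4 = 0, x5 = -3/5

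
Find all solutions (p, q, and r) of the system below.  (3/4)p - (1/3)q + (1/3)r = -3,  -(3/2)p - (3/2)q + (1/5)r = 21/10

infinitely many solutions

Row-reduce:
R1 ← R1 / (3/4).
R2 ← R2 + 3/2·R1.
R2 ← R2 / (-13/6).
R1 ← R1 + 4/9·R2.
Rank is 2 with 3 unknowns, leaving r free.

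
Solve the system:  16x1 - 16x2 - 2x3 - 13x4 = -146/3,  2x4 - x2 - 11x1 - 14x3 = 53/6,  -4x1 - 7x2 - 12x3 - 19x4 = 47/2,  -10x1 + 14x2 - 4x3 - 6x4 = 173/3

Row-reduce the augmented matrix:
R1 ← R1 / (16).
R2 ← R2 + 11·R1.
R3 ← R3 + 4·R1.
R4 ← R4 + 10·R1.
R2 ← R2 / (-12).
R1 ← R1 + 1·R2.
R3 ← R3 + 11·R2.
R4 ← R4 − 4·R2.
R3 ← R3 / (51/32).
R1 ← R1 − 37/32·R3.
R2 ← R2 − 41/32·R3.
R4 ← R4 + 83/8·R3.
R4 ← R4 / (-2038/17).
R1 ← R1 − 192/17·R4.
R2 ← R2 − 227/17·R4.
R3 ← R3 + 339/34·R4.
Reading off the reduced rows gives x1 = -3, x2 = 3/2, x3 = 4/3, x4 = -2.

x1 = -3, x2 = 3/2, x3 = 4/3, x4 = -2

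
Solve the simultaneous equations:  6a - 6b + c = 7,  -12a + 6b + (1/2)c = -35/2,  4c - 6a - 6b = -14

Row-reduce:
R1 ← R1 / (6).
R2 ← R2 + 12·R1.
R3 ← R3 + 6·R1.
R2 ← R2 / (-6).
R1 ← R1 + 1·R2.
R3 ← R3 + 12·R2.
Rank is 2 with 3 unknowns, leaving c free.

infinitely many solutions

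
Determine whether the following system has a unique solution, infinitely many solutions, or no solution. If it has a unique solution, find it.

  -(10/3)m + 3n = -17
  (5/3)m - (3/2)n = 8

Row-reduce:
R1 ← R1 / (-10/3).
R2 ← R2 − 5/3·R1.
Row 2 reduces to 0 = -1/2, a contradiction. The system is inconsistent.

no solution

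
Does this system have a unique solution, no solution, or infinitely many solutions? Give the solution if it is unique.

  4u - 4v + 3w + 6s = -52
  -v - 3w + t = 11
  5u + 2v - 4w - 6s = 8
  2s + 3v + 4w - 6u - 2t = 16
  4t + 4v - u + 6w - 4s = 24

u = -4, v = 6, w = -4, s = 0, t = 5

Row-reduce the augmented matrix:
R1 ← R1 / (4).
R3 ← R3 − 5·R1.
R4 ← R4 + 6·R1.
R5 ← R5 + 1·R1.
R2 ← R2 / (-1).
R1 ← R1 + 1·R2.
R3 ← R3 − 7·R2.
R4 ← R4 + 3·R2.
R5 ← R5 − 3·R2.
R3 ← R3 / (-115/4).
R1 ← R1 − 15/4·R3.
R2 ← R2 − 3·R3.
R4 ← R4 − 35/2·R3.
R5 ← R5 + 9/4·R3.
R4 ← R4 / (64/23).
R1 ← R1 + 6/23·R4.
R2 ← R2 + 162/115·R4.
R3 ← R3 − 54/115·R4.
R5 ← R5 + 166/115·R4.
R5 ← R5 / (971/160).
R1 ← R1 + 5/32·R5.
R2 ← R2 + 103/160·R5.
R3 ← R3 + 19/160·R5.
R4 ← R4 + 17/64·R5.
Reading off the reduced rows gives u = -4, v = 6, w = -4, s = 0, t = 5.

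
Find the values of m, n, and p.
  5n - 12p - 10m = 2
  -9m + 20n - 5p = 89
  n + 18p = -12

m = 4, n = 6, p = -1

Row-reduce the augmented matrix:
R1 ← R1 / (-10).
R2 ← R2 + 9·R1.
R2 ← R2 / (31/2).
R1 ← R1 + 1/2·R2.
R3 ← R3 − 1·R2.
R3 ← R3 / (2732/155).
R1 ← R1 − 43/31·R3.
R2 ← R2 − 58/155·R3.
Reading off the reduced rows gives m = 4, n = 6, p = -1.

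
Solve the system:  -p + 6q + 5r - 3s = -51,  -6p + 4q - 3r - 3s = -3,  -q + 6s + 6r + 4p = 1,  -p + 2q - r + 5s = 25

p = -2, q = -3, r = -4, s = 5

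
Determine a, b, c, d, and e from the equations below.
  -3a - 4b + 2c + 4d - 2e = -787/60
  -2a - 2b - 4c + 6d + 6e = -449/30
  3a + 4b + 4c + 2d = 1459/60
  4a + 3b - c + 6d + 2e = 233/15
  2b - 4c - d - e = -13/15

a = 7/4, b = 3, c = 5/3, d = 1/5, e = 0

Row-reduce the augmented matrix:
R1 ← R1 / (-3).
R2 ← R2 + 2·R1.
R3 ← R3 − 3·R1.
R4 ← R4 − 4·R1.
R2 ← R2 / (2/3).
R1 ← R1 − 4/3·R2.
R4 ← R4 + 7/3·R2.
R5 ← R5 − 2·R2.
R3 ← R3 / (6).
R1 ← R1 − 10·R3.
R2 ← R2 + 8·R3.
R4 ← R4 + 17·R3.
R5 ← R5 − 12·R3.
R4 ← R4 / (40).
R1 ← R1 + 18·R4.
R2 ← R2 − 13·R4.
R3 ← R3 − 1·R4.
R5 ← R5 + 23·R4.
R5 ← R5 / (-473/60).
R1 ← R1 + 59/30·R5.
R2 ← R2 − 41/20·R5.
R3 ← R3 + 49/60·R5.
R4 ← R4 − 29/60·R5.
Reading off the reduced rows gives a = 7/4, b = 3, c = 5/3, d = 1/5, e = 0.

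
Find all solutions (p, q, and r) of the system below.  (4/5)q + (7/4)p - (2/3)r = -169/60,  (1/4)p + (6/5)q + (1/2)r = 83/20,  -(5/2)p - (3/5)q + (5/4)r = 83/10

no solution

Row-reduce:
R1 ← R1 / (7/4).
R2 ← R2 − 1/4·R1.
R3 ← R3 + 5/2·R1.
R2 ← R2 / (38/35).
R1 ← R1 − 16/35·R2.
R3 ← R3 − 19/35·R2.
Row 3 reduces to 0 = 2, a contradiction. The system is inconsistent.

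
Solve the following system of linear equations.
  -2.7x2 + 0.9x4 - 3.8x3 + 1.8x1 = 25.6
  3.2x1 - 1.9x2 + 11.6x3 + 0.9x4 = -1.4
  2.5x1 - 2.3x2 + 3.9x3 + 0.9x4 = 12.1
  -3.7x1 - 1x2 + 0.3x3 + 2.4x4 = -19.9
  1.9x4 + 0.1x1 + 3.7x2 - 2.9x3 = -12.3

x1 = 5, x2 = -4, x3 = -2, x4 = -2

Row-reduce the augmented matrix:
R1 ← R1 / (9/5).
R2 ← R2 − 16/5·R1.
R3 ← R3 − 5/2·R1.
R4 ← R4 + 37/10·R1.
R5 ← R5 − 1/10·R1.
R2 ← R2 / (29/10).
R1 ← R1 + 3/2·R2.
R3 ← R3 − 29/20·R2.
R4 ← R4 + 131/20·R2.
R5 ← R5 − 77/20·R2.
Swap R3 and R4.
R3 ← R3 / (14767/435).
R1 ← R1 − 1927/261·R3.
R2 ← R2 − 1652/261·R3.
R5 ← R5 + 2354/87·R3.
Swap R4 and R5.
R4 ← R4 / (362279/73835).
R1 ← R1 + 6535/14767·R4.
R2 ← R2 + 10913/14767·R4.
R3 ← R3 − 1161/14767·R4.
R5 reduces to 0 = 0, so the extra equation is consistent.
Reading off the reduced rows gives x1 = 5, x2 = -4, x3 = -2, x4 = -2.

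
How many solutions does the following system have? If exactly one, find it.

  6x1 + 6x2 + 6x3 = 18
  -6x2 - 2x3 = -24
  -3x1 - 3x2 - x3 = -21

x1 = 3, x2 = 6, x3 = -6

Row-reduce the augmented matrix:
R1 ← R1 / (6).
R3 ← R3 + 3·R1.
R2 ← R2 / (-6).
R1 ← R1 − 1·R2.
R3 ← R3 / (2).
R1 ← R1 − 2/3·R3.
R2 ← R2 − 1/3·R3.
Reading off the reduced rows gives x1 = 3, x2 = 6, x3 = -6.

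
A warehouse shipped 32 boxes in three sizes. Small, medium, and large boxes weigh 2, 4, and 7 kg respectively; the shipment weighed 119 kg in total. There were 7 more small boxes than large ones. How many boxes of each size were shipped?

small boxes: 12, medium boxes: 15, large boxes: 5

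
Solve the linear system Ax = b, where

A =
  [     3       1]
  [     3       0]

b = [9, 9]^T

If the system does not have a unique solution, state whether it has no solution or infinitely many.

x_1 = 3, x_2 = 0

Row-reduce the augmented matrix:
R1 ← R1 / (3).
R2 ← R2 − 3·R1.
R2 ← R2 / (-1).
R1 ← R1 − 1/3·R2.
Reading off the reduced rows gives x_1 = 3, x_2 = 0.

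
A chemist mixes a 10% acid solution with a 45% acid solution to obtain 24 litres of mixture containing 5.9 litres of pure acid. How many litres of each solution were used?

Let a = litres of solution A, b = litres of solution B.
  a + b = 24
  (1/10)a + (9/20)b = 59/10
Row-reduce the augmented matrix:
R2 ← R2 − 1/10·R1.
R2 ← R2 / (7/20).
R1 ← R1 − 1·R2.
Reading off the reduced rows gives a = 14, b = 10.

litres of solution A: 14, litres of solution B: 10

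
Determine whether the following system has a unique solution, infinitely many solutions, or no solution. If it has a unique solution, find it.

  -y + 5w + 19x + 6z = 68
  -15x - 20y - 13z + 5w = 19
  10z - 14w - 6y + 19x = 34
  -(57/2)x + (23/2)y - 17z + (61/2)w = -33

Row-reduce:
R1 ← R1 / (19).
R2 ← R2 + 15·R1.
R3 ← R3 − 19·R1.
R4 ← R4 + 57/2·R1.
R2 ← R2 / (-395/19).
R1 ← R1 + 1/19·R2.
R3 ← R3 + 5·R2.
R4 ← R4 − 10·R2.
R3 ← R3 / (473/79).
R1 ← R1 − 133/395·R3.
R2 ← R2 − 157/395·R3.
R4 ← R4 + 946/79·R3.
Row 4 reduces to 0 = 1, a contradiction. The system is inconsistent.

no solution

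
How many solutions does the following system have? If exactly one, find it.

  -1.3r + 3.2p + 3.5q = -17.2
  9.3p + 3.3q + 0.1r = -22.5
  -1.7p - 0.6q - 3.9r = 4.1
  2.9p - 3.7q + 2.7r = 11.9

p = -1, q = -4, r = 0

Row-reduce the augmented matrix:
R1 ← R1 / (16/5).
R2 ← R2 − 93/10·R1.
R3 ← R3 + 17/10·R1.
R4 ← R4 − 29/10·R1.
R2 ← R2 / (-2199/320).
R1 ← R1 − 35/32·R2.
R3 ← R3 − 403/320·R2.
R4 ← R4 + 2199/320·R2.
R3 ← R3 / (-85319/21990).
R1 ← R1 − 464/2199·R3.
R2 ← R2 + 1241/2199·R3.
R4 reduces to 0 = 0, so the extra equation is consistent.
Reading off the reduced rows gives p = -1, q = -4, r = 0.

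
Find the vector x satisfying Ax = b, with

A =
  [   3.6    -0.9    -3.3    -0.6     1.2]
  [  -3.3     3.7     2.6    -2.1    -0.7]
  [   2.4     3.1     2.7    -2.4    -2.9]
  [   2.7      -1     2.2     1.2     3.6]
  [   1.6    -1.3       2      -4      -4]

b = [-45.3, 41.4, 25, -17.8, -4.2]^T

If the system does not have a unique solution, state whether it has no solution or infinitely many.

x_1 = -4, x_2 = 6, x_3 = 5, x_4 = 5, x_5 = -5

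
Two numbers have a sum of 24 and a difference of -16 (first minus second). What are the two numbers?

first number: 4, second number: 20

Let x = first number, y = second number.
  x + y = 24
  x - y = -16
Row-reduce the augmented matrix:
R2 ← R2 − 1·R1.
R2 ← R2 / (-2).
R1 ← R1 − 1·R2.
Reading off the reduced rows gives x = 4, y = 20.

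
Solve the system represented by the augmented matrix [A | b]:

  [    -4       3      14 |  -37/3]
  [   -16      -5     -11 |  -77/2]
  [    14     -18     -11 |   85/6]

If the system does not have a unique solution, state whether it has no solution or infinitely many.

x_1 = 7/3, x_2 = 4/3, x_3 = -1/2

Row-reduce the augmented matrix:
R1 ← R1 / (-4).
R2 ← R2 + 16·R1.
R3 ← R3 − 14·R1.
R2 ← R2 / (-17).
R1 ← R1 + 3/4·R2.
R3 ← R3 + 15/2·R2.
R3 ← R3 / (2297/34).
R1 ← R1 + 37/68·R3.
R2 ← R2 − 67/17·R3.
Reading off the reduced rows gives x_1 = 7/3, x_2 = 4/3, x_3 = -1/2.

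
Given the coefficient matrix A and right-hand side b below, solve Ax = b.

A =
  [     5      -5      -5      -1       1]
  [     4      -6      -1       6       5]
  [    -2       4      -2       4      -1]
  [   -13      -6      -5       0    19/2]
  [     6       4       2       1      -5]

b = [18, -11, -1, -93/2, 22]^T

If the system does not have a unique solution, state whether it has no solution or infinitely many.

Row-reduce:
R1 ← R1 / (5).
R2 ← R2 − 4·R1.
R3 ← R3 + 2·R1.
R4 ← R4 + 13·R1.
R5 ← R5 − 6·R1.
R2 ← R2 / (-2).
R1 ← R1 + 1·R2.
R3 ← R3 − 2·R2.
R4 ← R4 + 19·R2.
R5 ← R5 − 10·R2.
R3 ← R3 / (-1).
R1 ← R1 + 5/2·R3.
R2 ← R2 + 3/2·R3.
R4 ← R4 + 93/2·R3.
R5 ← R5 − 23·R3.
R4 ← R4 / (-2754/5).
R1 ← R1 + 148/5·R4.
R2 ← R2 + 19·R4.
R3 ← R3 + 52/5·R4.
R5 ← R5 − 1377/5·R4.
Row 5 reduces to 0 = -1, a contradiction. The system is inconsistent.

no solution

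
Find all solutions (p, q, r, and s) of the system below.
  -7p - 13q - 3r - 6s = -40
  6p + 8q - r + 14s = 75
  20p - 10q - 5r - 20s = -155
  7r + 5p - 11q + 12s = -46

p = -3, q = 4, r = -5, s = 4

Row-reduce the augmented matrix:
R1 ← R1 / (-7).
R2 ← R2 − 6·R1.
R3 ← R3 − 20·R1.
R4 ← R4 − 5·R1.
R2 ← R2 / (-22/7).
R1 ← R1 − 13/7·R2.
R3 ← R3 + 330/7·R2.
R4 ← R4 + 142/7·R2.
R3 ← R3 / (40).
R1 ← R1 + 37/22·R3.
R2 ← R2 − 25/22·R3.
R4 ← R4 − 307/11·R3.
R4 ← R4 / (3043/44).
R1 ← R1 + 93/88·R4.
R2 ← R2 − 177/88·R4.
R3 ← R3 + 17/4·R4.
Reading off the reduced rows gives p = -3, q = 4, r = -5, s = 4.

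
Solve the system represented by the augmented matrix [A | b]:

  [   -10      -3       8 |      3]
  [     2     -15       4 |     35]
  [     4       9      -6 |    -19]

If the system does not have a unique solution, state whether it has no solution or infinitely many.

Row-reduce:
R1 ← R1 / (-10).
R2 ← R2 − 2·R1.
R3 ← R3 − 4·R1.
R2 ← R2 / (-78/5).
R1 ← R1 − 3/10·R2.
R3 ← R3 − 39/5·R2.
Rank is 2 with 3 unknowns, leaving x_3 free.

infinitely many solutions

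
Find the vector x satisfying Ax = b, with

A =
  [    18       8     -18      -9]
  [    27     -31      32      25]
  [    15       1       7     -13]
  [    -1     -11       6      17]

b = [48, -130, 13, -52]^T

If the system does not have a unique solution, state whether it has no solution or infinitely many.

Row-reduce:
R1 ← R1 / (18).
R2 ← R2 − 27·R1.
R3 ← R3 − 15·R1.
R4 ← R4 + 1·R1.
R2 ← R2 / (-43).
R1 ← R1 − 4/9·R2.
R3 ← R3 + 17/3·R2.
R4 ← R4 + 95/9·R2.
R3 ← R3 / (1835/129).
R1 ← R1 + 151/387·R3.
R2 ← R2 + 59/43·R3.
R4 ← R4 + 3670/387·R3.
Rank is 3 with 4 unknowns, leaving x_4 free.

infinitely many solutions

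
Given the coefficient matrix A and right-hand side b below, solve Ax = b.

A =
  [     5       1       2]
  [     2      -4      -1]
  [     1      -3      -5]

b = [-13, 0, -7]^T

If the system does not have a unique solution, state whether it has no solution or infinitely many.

x_1 = -3, x_2 = -2, x_3 = 2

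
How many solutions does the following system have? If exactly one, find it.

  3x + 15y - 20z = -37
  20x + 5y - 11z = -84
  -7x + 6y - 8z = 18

x = -4, y = -3, z = -1

Row-reduce the augmented matrix:
R1 ← R1 / (3).
R2 ← R2 − 20·R1.
R3 ← R3 + 7·R1.
R2 ← R2 / (-95).
R1 ← R1 − 5·R2.
R3 ← R3 − 41·R2.
R3 ← R3 / (-533/285).
R1 ← R1 + 13/57·R3.
R2 ← R2 + 367/285·R3.
Reading off the reduced rows gives x = -4, y = -3, z = -1.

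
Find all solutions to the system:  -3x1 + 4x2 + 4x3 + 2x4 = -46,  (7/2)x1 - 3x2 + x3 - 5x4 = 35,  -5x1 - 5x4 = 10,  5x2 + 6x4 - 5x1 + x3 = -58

Row-reduce:
R1 ← R1 / (-3).
R2 ← R2 − 7/2·R1.
R3 ← R3 + 5·R1.
R4 ← R4 + 5·R1.
R2 ← R2 / (5/3).
R1 ← R1 + 4/3·R2.
R3 ← R3 + 20/3·R2.
R4 ← R4 + 5/3·R2.
R3 ← R3 / (16).
R1 ← R1 − 16/5·R3.
R2 ← R2 − 17/5·R3.
Rank is 3 with 4 unknowns, leaving x4 free.

infinitely many solutions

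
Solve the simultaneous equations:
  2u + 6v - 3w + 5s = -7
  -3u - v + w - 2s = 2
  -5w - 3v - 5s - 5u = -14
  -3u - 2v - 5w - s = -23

Row-reduce the augmented matrix:
R1 ← R1 / (2).
R2 ← R2 + 3·R1.
R3 ← R3 + 5·R1.
R4 ← R4 + 3·R1.
R2 ← R2 / (8).
R1 ← R1 − 3·R2.
R3 ← R3 − 12·R2.
R4 ← R4 − 7·R2.
R3 ← R3 / (-29/4).
R1 ← R1 + 3/16·R3.
R2 ← R2 + 7/16·R3.
R4 ← R4 + 103/16·R3.
R4 ← R4 / (273/116).
R1 ← R1 − 53/116·R4.
R2 ← R2 − 85/116·R4.
R3 ← R3 − 3/29·R4.
Reading off the reduced rows gives u = 2, v = 3, w = 3, s = -4.

u = 2, v = 3, w = 3, s = -4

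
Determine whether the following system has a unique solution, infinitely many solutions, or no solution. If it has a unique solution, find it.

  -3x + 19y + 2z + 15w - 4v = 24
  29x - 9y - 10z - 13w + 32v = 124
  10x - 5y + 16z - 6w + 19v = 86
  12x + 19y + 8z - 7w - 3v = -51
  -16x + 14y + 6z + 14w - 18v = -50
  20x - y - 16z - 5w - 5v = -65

x = -1, y = 0, z = 0, w = 3, v = 6

Row-reduce the augmented matrix:
R1 ← R1 / (-3).
R2 ← R2 − 29·R1.
R3 ← R3 − 10·R1.
R4 ← R4 − 12·R1.
R5 ← R5 + 16·R1.
R6 ← R6 − 20·R1.
R2 ← R2 / (524/3).
R1 ← R1 + 19/3·R2.
R3 ← R3 − 175/3·R2.
R4 ← R4 − 95·R2.
R5 ← R5 + 262/3·R2.
R6 ← R6 − 377/3·R2.
R3 ← R3 / (2561/131).
R1 ← R1 + 43/131·R3.
R2 ← R2 − 7/131·R3.
R4 ← R4 − 1431/131·R3.
R6 ← R6 + 1229/131·R3.
R4 ← R4 / (-48011/2561).
R1 ← R1 + 551/2561·R4.
R2 ← R2 − 1936/2561·R4.
R3 ← R3 + 11/2561·R4.
R6 ← R6 + 25/2561·R4.
Swap R5 and R6.
R5 ← R5 / (-1107714/48011).
R1 ← R1 − 69673/48011·R5.
R2 ← R2 + 41171/48011·R5.
R3 ← R3 − 19602/48011·R5.
R4 ← R4 − 50668/48011·R5.
R6 reduces to 0 = 0, so the extra equation is consistent.
Reading off the reduced rows gives x = -1, y = 0, z = 0, w = 3, v = 6.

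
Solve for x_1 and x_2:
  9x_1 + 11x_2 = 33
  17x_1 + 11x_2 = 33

x_1 = 0, x_2 = 3

Row-reduce the augmented matrix:
R1 ← R1 / (9).
R2 ← R2 − 17·R1.
R2 ← R2 / (-88/9).
R1 ← R1 − 11/9·R2.
Reading off the reduced rows gives x_1 = 0, x_2 = 3.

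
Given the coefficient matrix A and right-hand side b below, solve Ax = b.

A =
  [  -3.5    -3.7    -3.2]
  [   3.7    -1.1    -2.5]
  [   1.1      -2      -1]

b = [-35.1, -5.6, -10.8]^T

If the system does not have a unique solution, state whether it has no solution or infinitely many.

Row-reduce the augmented matrix:
R1 ← R1 / (-7/2).
R2 ← R2 − 37/10·R1.
R3 ← R3 − 11/10·R1.
R2 ← R2 / (-877/175).
R1 ← R1 − 37/35·R2.
R3 ← R3 + 1107/350·R2.
R3 ← R3 / (29943/17540).
R1 ← R1 + 573/1754·R3.
R2 ← R2 − 2059/1754·R3.
Reading off the reduced rows gives x_1 = 2, x_2 = 5, x_3 = 3.

x_1 = 2, x_2 = 5, x_3 = 3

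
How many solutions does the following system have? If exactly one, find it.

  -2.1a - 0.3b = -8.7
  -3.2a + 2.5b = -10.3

a = 4, b = 1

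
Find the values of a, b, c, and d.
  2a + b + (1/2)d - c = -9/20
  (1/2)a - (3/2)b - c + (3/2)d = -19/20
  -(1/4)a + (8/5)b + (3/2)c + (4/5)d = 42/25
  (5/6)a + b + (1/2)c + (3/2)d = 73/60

a = 2, b = -6/5, c = 3, d = -1/2

Row-reduce the augmented matrix:
R1 ← R1 / (2).
R2 ← R2 − 1/2·R1.
R3 ← R3 + 1/4·R1.
R4 ← R4 − 5/6·R1.
R2 ← R2 / (-7/4).
R1 ← R1 − 1/2·R2.
R3 ← R3 − 69/40·R2.
R4 ← R4 − 7/12·R2.
R3 ← R3 / (89/140).
R1 ← R1 + 5/7·R3.
R2 ← R2 − 3/7·R3.
R4 ← R4 − 2/3·R3.
R4 ← R4 / (-205/356).
R1 ← R1 − 279/89·R4.
R2 ← R2 + 203/89·R4.
R3 ← R3 − 621/178·R4.
Reading off the reduced rows gives a = 2, b = -6/5, c = 3, d = -1/2.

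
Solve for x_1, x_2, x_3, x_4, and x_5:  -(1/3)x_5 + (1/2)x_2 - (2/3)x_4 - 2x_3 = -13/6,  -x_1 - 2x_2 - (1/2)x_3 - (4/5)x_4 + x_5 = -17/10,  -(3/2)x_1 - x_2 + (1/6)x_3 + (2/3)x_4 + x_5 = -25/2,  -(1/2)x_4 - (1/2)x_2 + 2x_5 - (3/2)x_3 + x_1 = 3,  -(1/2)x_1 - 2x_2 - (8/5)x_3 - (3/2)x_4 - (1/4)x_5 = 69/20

Row-reduce the augmented matrix:
Swap R1 and R2.
R1 ← R1 / (-1).
R3 ← R3 + 3/2·R1.
R4 ← R4 − 1·R1.
R5 ← R5 + 1/2·R1.
R2 ← R2 / (1/2).
R1 ← R1 − 2·R2.
R3 ← R3 − 2·R2.
R4 ← R4 + 5/2·R2.
R5 ← R5 + 1·R2.
R3 ← R3 / (107/12).
R1 ← R1 − 17/2·R3.
R2 ← R2 + 4·R3.
R4 ← R4 + 12·R3.
R5 ← R5 + 107/20·R3.
R4 ← R4 / (4711/3210).
R1 ← R1 + 1372/1605·R4.
R2 ← R2 − 1124/1605·R4.
R3 ← R3 − 272/535·R4.
R5 ← R5 − 43/150·R4.
R5 ← R5 / (-131547/94220).
R1 ← R1 − 652/673·R5.
R2 ← R2 + 6898/4711·R5.
R3 ← R3 + 3566/4711·R5.
R4 ← R4 − 7880/4711·R5.
Reading off the reduced rows gives x_1 = 6, x_2 = -1, x_3 = 3, x_4 = -6, x_5 = -1.

x_1 = 6, x_2 = -1, x_3 = 3, x_4 = -6, x_5 = -1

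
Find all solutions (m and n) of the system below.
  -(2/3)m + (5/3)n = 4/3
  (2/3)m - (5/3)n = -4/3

Row-reduce:
R1 ← R1 / (-2/3).
R2 ← R2 − 2/3·R1.
Rank is 1 with 2 unknowns, leaving n free.

infinitely many solutions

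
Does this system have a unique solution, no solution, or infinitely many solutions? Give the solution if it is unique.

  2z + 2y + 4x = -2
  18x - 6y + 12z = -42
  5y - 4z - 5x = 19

Row-reduce:
R1 ← R1 / (4).
R2 ← R2 − 18·R1.
R3 ← R3 + 5·R1.
R2 ← R2 / (-15).
R1 ← R1 − 1/2·R2.
R3 ← R3 − 15/2·R2.
Rank is 2 with 3 unknowns, leaving z free.

infinitely many solutions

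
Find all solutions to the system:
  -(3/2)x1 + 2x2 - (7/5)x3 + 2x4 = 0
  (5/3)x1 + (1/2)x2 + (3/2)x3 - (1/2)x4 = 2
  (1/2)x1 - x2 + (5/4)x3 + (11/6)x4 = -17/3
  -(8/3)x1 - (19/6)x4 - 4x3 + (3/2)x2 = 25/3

Row-reduce:
R1 ← R1 / (-3/2).
R2 ← R2 − 5/3·R1.
R3 ← R3 − 1/2·R1.
R4 ← R4 + 8/3·R1.
R2 ← R2 / (49/18).
R1 ← R1 + 4/3·R2.
R3 ← R3 + 1/3·R2.
R4 ← R4 + 37/18·R2.
R3 ← R3 / (761/980).
R1 ← R1 − 222/245·R3.
R2 ← R2 + 1/49·R3.
R4 ← R4 + 761/490·R3.
Row 4 reduces to 0 = -1, a contradiction. The system is inconsistent.

no solution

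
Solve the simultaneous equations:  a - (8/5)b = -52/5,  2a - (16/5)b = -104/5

infinitely many solutions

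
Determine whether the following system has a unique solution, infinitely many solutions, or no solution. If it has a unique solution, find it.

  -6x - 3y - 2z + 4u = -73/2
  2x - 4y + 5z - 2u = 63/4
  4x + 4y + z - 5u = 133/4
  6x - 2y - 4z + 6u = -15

Row-reduce the augmented matrix:
R1 ← R1 / (-6).
R2 ← R2 − 2·R1.
R3 ← R3 − 4·R1.
R4 ← R4 − 6·R1.
R2 ← R2 / (-5).
R1 ← R1 − 1/2·R2.
R3 ← R3 − 2·R2.
R4 ← R4 + 5·R2.
R3 ← R3 / (7/5).
R1 ← R1 − 23/30·R3.
R2 ← R2 + 13/15·R3.
R4 ← R4 + 31/3·R3.
R4 ← R4 / (-179/21).
R1 ← R1 − 29/42·R4.
R2 ← R2 + 31/21·R4.
R3 ← R3 + 13/7·R4.
Reading off the reduced rows gives x = 5/2, y = 2, z = 11/4, u = -5/2.

x = 5/2, y = 2, z = 11/4, u = -5/2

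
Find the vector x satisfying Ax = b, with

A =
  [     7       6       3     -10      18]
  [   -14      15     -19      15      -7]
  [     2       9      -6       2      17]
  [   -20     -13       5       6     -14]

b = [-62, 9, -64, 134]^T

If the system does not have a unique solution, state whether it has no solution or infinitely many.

infinitely many solutions

Row-reduce:
R1 ← R1 / (7).
R2 ← R2 + 14·R1.
R3 ← R3 − 2·R1.
R4 ← R4 + 20·R1.
R2 ← R2 / (27).
R1 ← R1 − 6/7·R2.
R3 ← R3 − 51/7·R2.
R4 ← R4 − 29/7·R2.
R3 ← R3 / (-211/63).
R1 ← R1 − 53/63·R3.
R2 ← R2 + 13/27·R3.
R4 ← R4 − 2942/189·R3.
R4 ← R4 / (4457/633).
R1 ← R1 − 61/211·R4.
R2 ← R2 + 682/633·R4.
R3 ← R3 + 391/211·R4.
Rank is 4 with 5 unknowns, leaving x_5 free.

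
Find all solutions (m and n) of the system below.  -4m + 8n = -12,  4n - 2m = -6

infinitely many solutions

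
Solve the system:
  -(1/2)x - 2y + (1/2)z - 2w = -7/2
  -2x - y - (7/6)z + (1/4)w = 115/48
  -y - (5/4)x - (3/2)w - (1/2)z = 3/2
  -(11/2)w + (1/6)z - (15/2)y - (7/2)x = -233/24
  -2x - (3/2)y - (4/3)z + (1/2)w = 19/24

x = -5/2, y = 3, z = -1/2, w = -3/4

Row-reduce the augmented matrix:
R1 ← R1 / (-1/2).
R2 ← R2 + 2·R1.
R3 ← R3 + 5/4·R1.
R4 ← R4 + 7/2·R1.
R5 ← R5 + 2·R1.
R2 ← R2 / (7).
R1 ← R1 − 4·R2.
R3 ← R3 − 4·R2.
R4 ← R4 − 13/2·R2.
R5 ← R5 − 13/2·R2.
R3 ← R3 / (5/84).
R1 ← R1 − 17/21·R3.
R2 ← R2 + 19/42·R3.
R4 ← R4 + 11/28·R3.
R5 ← R5 + 11/28·R3.
R4 ← R4 / (-287/40).
R1 ← R1 − 79/5·R4.
R2 ← R2 + 161/20·R4.
R3 ← R3 + 102/5·R4.
R5 ← R5 + 287/40·R4.
R5 reduces to 0 = 0, so the extra equation is consistent.
Reading off the reduced rows gives x = -5/2, y = 3, z = -1/2, w = -3/4.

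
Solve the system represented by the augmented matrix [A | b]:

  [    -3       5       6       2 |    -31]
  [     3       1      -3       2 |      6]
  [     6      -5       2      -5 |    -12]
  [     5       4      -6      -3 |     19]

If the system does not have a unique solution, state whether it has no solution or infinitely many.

Row-reduce the augmented matrix:
R1 ← R1 / (-3).
R2 ← R2 − 3·R1.
R3 ← R3 − 6·R1.
R4 ← R4 − 5·R1.
R2 ← R2 / (6).
R1 ← R1 + 5/3·R2.
R3 ← R3 − 5·R2.
R4 ← R4 − 37/3·R2.
R3 ← R3 / (23/2).
R1 ← R1 + 7/6·R3.
R2 ← R2 − 1/2·R3.
R4 ← R4 + 13/6·R3.
R4 ← R4 / (-1802/207).
R1 ← R1 − 1/207·R4.
R2 ← R2 − 59/69·R4.
R3 ← R3 + 26/69·R4.
Reading off the reduced rows gives x_1 = -2, x_2 = -1, x_3 = -5, x_4 = -1.

x_1 = -2, x_2 = -1, x_3 = -5, x_4 = -1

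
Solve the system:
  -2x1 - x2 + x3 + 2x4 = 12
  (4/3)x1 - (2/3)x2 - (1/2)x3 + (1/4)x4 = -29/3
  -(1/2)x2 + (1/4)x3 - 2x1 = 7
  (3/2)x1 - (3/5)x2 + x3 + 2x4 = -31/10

x1 = -5, x2 = 6, x3 = 0, x4 = 4

Row-reduce the augmented matrix:
R1 ← R1 / (-2).
R2 ← R2 − 4/3·R1.
R3 ← R3 + 2·R1.
R4 ← R4 − 3/2·R1.
R2 ← R2 / (-4/3).
R1 ← R1 − 1/2·R2.
R3 ← R3 − 1/2·R2.
R4 ← R4 + 27/20·R2.
R3 ← R3 / (-11/16).
R1 ← R1 + 7/16·R3.
R2 ← R2 + 1/8·R3.
R4 ← R4 − 253/160·R3.
R4 ← R4 / (-107/80).
R1 ← R1 − 43/88·R4.
R2 ← R2 + 41/44·R4.
R3 ← R3 − 45/22·R4.
Reading off the reduced rows gives x1 = -5, x2 = 6, x3 = 0, x4 = 4.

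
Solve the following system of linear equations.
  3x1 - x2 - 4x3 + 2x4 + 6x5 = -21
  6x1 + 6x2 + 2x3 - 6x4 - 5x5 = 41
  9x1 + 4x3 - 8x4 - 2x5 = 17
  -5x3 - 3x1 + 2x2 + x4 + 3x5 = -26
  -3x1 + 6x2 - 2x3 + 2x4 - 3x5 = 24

infinitely many solutions

Row-reduce:
R1 ← R1 / (3).
R2 ← R2 − 6·R1.
R3 ← R3 − 9·R1.
R4 ← R4 + 3·R1.
R5 ← R5 + 3·R1.
R2 ← R2 / (8).
R1 ← R1 + 1/3·R2.
R3 ← R3 − 3·R2.
R4 ← R4 − 1·R2.
R5 ← R5 − 5·R2.
R3 ← R3 / (49/4).
R1 ← R1 + 11/12·R3.
R2 ← R2 − 5/4·R3.
R4 ← R4 + 41/4·R3.
R5 ← R5 + 49/4·R3.
R4 ← R4 / (-212/49).
R1 ← R1 + 76/147·R4.
R2 ← R2 + 10/49·R4.
R3 ← R3 + 41/49·R4.
Rank is 4 with 5 unknowns, leaving x5 free.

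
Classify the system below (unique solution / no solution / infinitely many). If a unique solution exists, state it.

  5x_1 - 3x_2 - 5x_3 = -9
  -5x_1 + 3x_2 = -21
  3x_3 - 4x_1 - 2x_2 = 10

x_1 = 3, x_2 = -2, x_3 = 6

Row-reduce the augmented matrix:
R1 ← R1 / (5).
R2 ← R2 + 5·R1.
R3 ← R3 + 4·R1.
Swap R2 and R3.
R2 ← R2 / (-22/5).
R1 ← R1 + 3/5·R2.
R3 ← R3 / (-5).
R1 ← R1 + 19/22·R3.
R2 ← R2 − 5/22·R3.
Reading off the reduced rows gives x_1 = 3, x_2 = -2, x_3 = 6.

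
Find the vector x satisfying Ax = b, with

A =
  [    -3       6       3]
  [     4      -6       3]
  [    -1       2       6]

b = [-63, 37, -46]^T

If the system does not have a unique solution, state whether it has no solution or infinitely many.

Row-reduce the augmented matrix:
R1 ← R1 / (-3).
R2 ← R2 − 4·R1.
R3 ← R3 + 1·R1.
R2 ← R2 / (2).
R1 ← R1 + 2·R2.
R3 ← R3 / (5).
R1 ← R1 − 6·R3.
R2 ← R2 − 7/2·R3.
Reading off the reduced rows gives x_1 = 4, x_2 = -6, x_3 = -5.

x_1 = 4, x_2 = -6, x_3 = -5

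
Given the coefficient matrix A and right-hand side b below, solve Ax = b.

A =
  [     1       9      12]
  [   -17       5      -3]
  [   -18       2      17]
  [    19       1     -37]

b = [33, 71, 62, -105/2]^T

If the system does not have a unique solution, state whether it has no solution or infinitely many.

no solution

Row-reduce:
R2 ← R2 + 17·R1.
R3 ← R3 + 18·R1.
R4 ← R4 − 19·R1.
R2 ← R2 / (158).
R1 ← R1 − 9·R2.
R3 ← R3 − 164·R2.
R4 ← R4 + 170·R2.
R3 ← R3 / (1925/79).
R1 ← R1 − 87/158·R3.
R2 ← R2 − 201/158·R3.
R4 ← R4 + 3850/79·R3.
Row 4 reduces to 0 = 1/2, a contradiction. The system is inconsistent.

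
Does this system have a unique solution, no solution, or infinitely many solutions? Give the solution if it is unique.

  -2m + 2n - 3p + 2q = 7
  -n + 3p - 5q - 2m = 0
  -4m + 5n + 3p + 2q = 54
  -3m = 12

Row-reduce the augmented matrix:
R1 ← R1 / (-2).
R2 ← R2 + 2·R1.
R3 ← R3 + 4·R1.
R4 ← R4 + 3·R1.
R2 ← R2 / (-3).
R1 ← R1 + 1·R2.
R3 ← R3 − 1·R2.
R4 ← R4 + 3·R2.
R3 ← R3 / (11).
R1 ← R1 + 1/2·R3.
R2 ← R2 + 2·R3.
R4 ← R4 + 3/2·R3.
R4 ← R4 / (75/22).
R1 ← R1 − 25/22·R4.
R2 ← R2 − 17/11·R4.
R3 ← R3 + 13/33·R4.
Reading off the reduced rows gives m = -4, n = 3, p = 5, q = 4.

m = -4, n = 3, p = 5, q = 4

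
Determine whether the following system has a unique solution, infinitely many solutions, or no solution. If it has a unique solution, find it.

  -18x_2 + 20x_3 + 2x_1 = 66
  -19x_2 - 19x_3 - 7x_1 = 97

infinitely many solutions

Row-reduce:
R1 ← R1 / (2).
R2 ← R2 + 7·R1.
R2 ← R2 / (-82).
R1 ← R1 + 9·R2.
Rank is 2 with 3 unknowns, leaving x_3 free.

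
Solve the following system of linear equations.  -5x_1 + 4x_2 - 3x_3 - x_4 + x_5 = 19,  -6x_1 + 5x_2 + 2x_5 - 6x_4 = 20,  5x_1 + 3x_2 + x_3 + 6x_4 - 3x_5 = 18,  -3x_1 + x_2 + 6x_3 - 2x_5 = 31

Row-reduce:
R1 ← R1 / (-5).
R2 ← R2 + 6·R1.
R3 ← R3 − 5·R1.
R4 ← R4 + 3·R1.
R2 ← R2 / (1/5).
R1 ← R1 + 4/5·R2.
R3 ← R3 − 7·R2.
R4 ← R4 + 7/5·R2.
R3 ← R3 / (-128).
R1 ← R1 − 15·R3.
R2 ← R2 − 18·R3.
R4 ← R4 − 33·R3.
R4 ← R4 / (1485/128).
R1 ← R1 − 163/128·R4.
R2 ← R2 − 21/64·R4.
R3 ← R3 + 173/128·R4.
Rank is 4 with 5 unknowns, leaving x_5 free.

infinitely many solutions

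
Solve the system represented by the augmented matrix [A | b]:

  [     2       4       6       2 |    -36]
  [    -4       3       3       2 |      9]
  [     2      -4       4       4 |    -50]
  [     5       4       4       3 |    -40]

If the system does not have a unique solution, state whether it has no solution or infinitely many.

x_1 = -5, x_2 = 3, x_3 = -6, x_4 = -1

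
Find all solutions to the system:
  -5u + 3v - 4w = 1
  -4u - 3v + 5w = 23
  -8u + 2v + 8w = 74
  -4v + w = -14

u = -2, v = 5, w = 6

Row-reduce the augmented matrix:
R1 ← R1 / (-5).
R2 ← R2 + 4·R1.
R3 ← R3 + 8·R1.
R2 ← R2 / (-27/5).
R1 ← R1 + 3/5·R2.
R3 ← R3 + 14/5·R2.
R4 ← R4 + 4·R2.
R3 ← R3 / (274/27).
R1 ← R1 + 1/9·R3.
R2 ← R2 + 41/27·R3.
R4 ← R4 + 137/27·R3.
R4 reduces to 0 = 0, so the extra equation is consistent.
Reading off the reduced rows gives u = -2, v = 5, w = 6.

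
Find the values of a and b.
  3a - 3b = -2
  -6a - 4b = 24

Row-reduce the augmented matrix:
R1 ← R1 / (3).
R2 ← R2 + 6·R1.
R2 ← R2 / (-10).
R1 ← R1 + 1·R2.
Reading off the reduced rows gives a = -8/3, b = -2.

a = -8/3, b = -2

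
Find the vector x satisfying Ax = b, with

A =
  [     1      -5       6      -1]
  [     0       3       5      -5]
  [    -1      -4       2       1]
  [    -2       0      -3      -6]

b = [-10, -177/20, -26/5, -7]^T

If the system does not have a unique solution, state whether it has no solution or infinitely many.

Row-reduce the augmented matrix:
R3 ← R3 + 1·R1.
R4 ← R4 + 2·R1.
R2 ← R2 / (3).
R1 ← R1 + 5·R2.
R3 ← R3 + 9·R2.
R4 ← R4 + 10·R2.
R3 ← R3 / (23).
R1 ← R1 − 43/3·R3.
R2 ← R2 − 5/3·R3.
R4 ← R4 − 77/3·R3.
R4 ← R4 / (-547/69).
R1 ← R1 − 1/69·R4.
R2 ← R2 + 40/69·R4.
R3 ← R3 + 15/23·R4.
Reading off the reduced rows gives x_1 = 5/4, x_2 = 4/5, x_3 = -1, x_4 = 5/4.

x_1 = 5/4, x_2 = 4/5, x_3 = -1, x_4 = 5/4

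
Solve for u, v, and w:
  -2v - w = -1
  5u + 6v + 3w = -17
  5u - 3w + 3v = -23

u = -4, v = 0, w = 1

Row-reduce the augmented matrix:
Swap R1 and R2.
R1 ← R1 / (5).
R3 ← R3 − 5·R1.
R2 ← R2 / (-2).
R1 ← R1 − 6/5·R2.
R3 ← R3 + 3·R2.
R3 ← R3 / (-9/2).
R2 ← R2 − 1/2·R3.
Reading off the reduced rows gives u = -4, v = 0, w = 1.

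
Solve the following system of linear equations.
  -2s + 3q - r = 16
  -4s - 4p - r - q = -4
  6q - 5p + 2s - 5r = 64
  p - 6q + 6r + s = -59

Row-reduce the augmented matrix:
Swap R1 and R2.
R1 ← R1 / (-4).
R3 ← R3 + 5·R1.
R4 ← R4 − 1·R1.
R2 ← R2 / (3).
R1 ← R1 − 1/4·R2.
R3 ← R3 − 29/4·R2.
R4 ← R4 + 25/4·R2.
R3 ← R3 / (-4/3).
R1 ← R1 − 1/3·R3.
R2 ← R2 + 1/3·R3.
R4 ← R4 − 11/3·R3.
R4 ← R4 / (227/8).
R1 ← R1 − 33/8·R4.
R2 ← R2 + 29/8·R4.
R3 ← R3 + 71/8·R4.
Reading off the reduced rows gives p = -1, q = 5, r = -5, s = 2.

p = -1, q = 5, r = -5, s = 2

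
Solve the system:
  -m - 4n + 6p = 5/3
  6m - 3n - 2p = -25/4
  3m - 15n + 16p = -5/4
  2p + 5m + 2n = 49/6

Row-reduce the augmented matrix:
R1 ← R1 / (-1).
R2 ← R2 − 6·R1.
R3 ← R3 − 3·R1.
R4 ← R4 − 5·R1.
R2 ← R2 / (-27).
R1 ← R1 − 4·R2.
R3 ← R3 + 27·R2.
R4 ← R4 + 18·R2.
Swap R3 and R4.
R3 ← R3 / (28/3).
R1 ← R1 + 26/27·R3.
R2 ← R2 + 34/27·R3.
R4 reduces to 0 = 0, so the extra equation is consistent.
Reading off the reduced rows gives m = 1/3, n = 7/4, p = 3/2.

m = 1/3, n = 7/4, p = 3/2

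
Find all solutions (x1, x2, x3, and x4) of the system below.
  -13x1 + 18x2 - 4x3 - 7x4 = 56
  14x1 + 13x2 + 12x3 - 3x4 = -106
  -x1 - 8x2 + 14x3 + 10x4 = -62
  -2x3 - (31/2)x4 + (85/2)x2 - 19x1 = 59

infinitely many solutions

Row-reduce:
R1 ← R1 / (-13).
R2 ← R2 − 14·R1.
R3 ← R3 + 1·R1.
R4 ← R4 + 19·R1.
R2 ← R2 / (421/13).
R1 ← R1 + 18/13·R2.
R3 ← R3 + 122/13·R2.
R4 ← R4 − 421/26·R2.
R3 ← R3 / (6962/421).
R1 ← R1 − 268/421·R3.
R2 ← R2 − 100/421·R3.
Rank is 3 with 4 unknowns, leaving x4 free.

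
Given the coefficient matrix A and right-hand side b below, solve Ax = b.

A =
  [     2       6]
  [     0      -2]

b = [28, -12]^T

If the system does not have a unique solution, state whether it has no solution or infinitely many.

Row-reduce the augmented matrix:
R1 ← R1 / (2).
R2 ← R2 / (-2).
R1 ← R1 − 3·R2.
Reading off the reduced rows gives x_1 = -4, x_2 = 6.

x_1 = -4, x_2 = 6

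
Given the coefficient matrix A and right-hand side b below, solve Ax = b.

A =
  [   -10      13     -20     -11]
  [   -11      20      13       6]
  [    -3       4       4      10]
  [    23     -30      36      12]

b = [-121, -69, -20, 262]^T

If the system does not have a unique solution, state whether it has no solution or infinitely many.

Row-reduce:
R1 ← R1 / (-10).
R2 ← R2 + 11·R1.
R3 ← R3 + 3·R1.
R4 ← R4 − 23·R1.
R2 ← R2 / (57/10).
R1 ← R1 + 13/10·R2.
R3 ← R3 − 1/10·R2.
R4 ← R4 + 1/10·R2.
R3 ← R3 / (535/57).
R1 ← R1 − 569/57·R3.
R2 ← R2 − 350/57·R3.
R4 ← R4 + 535/57·R3.
Rank is 3 with 4 unknowns, leaving x_4 free.

infinitely many solutions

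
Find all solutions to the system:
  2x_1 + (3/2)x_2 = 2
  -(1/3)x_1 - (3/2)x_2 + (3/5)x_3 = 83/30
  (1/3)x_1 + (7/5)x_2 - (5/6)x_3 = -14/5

x_1 = 5/2, x_2 = -2, x_3 = 1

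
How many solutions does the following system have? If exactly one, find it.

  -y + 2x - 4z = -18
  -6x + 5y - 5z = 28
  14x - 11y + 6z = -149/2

Row-reduce:
R1 ← R1 / (2).
R2 ← R2 + 6·R1.
R3 ← R3 − 14·R1.
R2 ← R2 / (2).
R1 ← R1 + 1/2·R2.
R3 ← R3 + 4·R2.
Row 3 reduces to 0 = -1/2, a contradiction. The system is inconsistent.

no solution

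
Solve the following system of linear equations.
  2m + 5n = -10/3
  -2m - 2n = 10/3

m = -5/3, n = 0

Row-reduce the augmented matrix:
R1 ← R1 / (2).
R2 ← R2 + 2·R1.
R2 ← R2 / (3).
R1 ← R1 − 5/2·R2.
Reading off the reduced rows gives m = -5/3, n = 0.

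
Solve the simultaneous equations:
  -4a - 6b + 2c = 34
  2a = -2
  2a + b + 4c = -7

a = -1, b = -5, c = 0

Row-reduce the augmented matrix:
R1 ← R1 / (-4).
R2 ← R2 − 2·R1.
R3 ← R3 − 2·R1.
R2 ← R2 / (-3).
R1 ← R1 − 3/2·R2.
R3 ← R3 + 2·R2.
R3 ← R3 / (13/3).
R2 ← R2 + 1/3·R3.
Reading off the reduced rows gives a = -1, b = -5, c = 0.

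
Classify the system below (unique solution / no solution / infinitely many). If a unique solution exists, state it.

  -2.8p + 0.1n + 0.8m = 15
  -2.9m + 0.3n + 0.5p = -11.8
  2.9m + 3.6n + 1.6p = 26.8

Row-reduce the augmented matrix:
R1 ← R1 / (4/5).
R2 ← R2 + 29/10·R1.
R3 ← R3 − 29/10·R1.
R2 ← R2 / (53/80).
R1 ← R1 − 1/8·R2.
R3 ← R3 − 259/80·R2.
R3 ← R3 / (31221/530).
R1 ← R1 + 89/53·R3.
R2 ← R2 + 772/53·R3.
Reading off the reduced rows gives m = 4, n = 6, p = -4.

m = 4, n = 6, p = -4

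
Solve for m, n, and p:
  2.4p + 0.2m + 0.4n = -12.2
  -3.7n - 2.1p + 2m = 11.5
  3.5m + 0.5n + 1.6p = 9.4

m = 5, n = 3, p = -6

Row-reduce the augmented matrix:
R1 ← R1 / (1/5).
R2 ← R2 − 2·R1.
R3 ← R3 − 7/2·R1.
R2 ← R2 / (-77/10).
R1 ← R1 − 2·R2.
R3 ← R3 + 13/2·R2.
R3 ← R3 / (-14143/770).
R1 ← R1 − 402/77·R3.
R2 ← R2 − 261/77·R3.
Reading off the reduced rows gives m = 5, n = 3, p = -6.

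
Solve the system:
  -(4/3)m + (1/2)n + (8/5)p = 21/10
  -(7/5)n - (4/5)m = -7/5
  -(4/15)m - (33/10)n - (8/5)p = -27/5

Row-reduce:
R1 ← R1 / (-4/3).
R2 ← R2 + 4/5·R1.
R3 ← R3 + 4/15·R1.
R2 ← R2 / (-17/10).
R1 ← R1 + 3/8·R2.
R3 ← R3 + 17/5·R2.
Row 3 reduces to 0 = -1/2, a contradiction. The system is inconsistent.

no solution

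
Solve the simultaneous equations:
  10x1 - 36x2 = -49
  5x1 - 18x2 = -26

Row-reduce:
R1 ← R1 / (10).
R2 ← R2 − 5·R1.
Row 2 reduces to 0 = -3/2, a contradiction. The system is inconsistent.

no solution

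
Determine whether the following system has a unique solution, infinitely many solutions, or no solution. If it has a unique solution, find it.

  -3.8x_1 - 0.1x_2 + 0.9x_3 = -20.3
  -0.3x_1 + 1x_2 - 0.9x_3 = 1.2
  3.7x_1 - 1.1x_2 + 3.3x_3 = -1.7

x_1 = 4, x_2 = -3, x_3 = -6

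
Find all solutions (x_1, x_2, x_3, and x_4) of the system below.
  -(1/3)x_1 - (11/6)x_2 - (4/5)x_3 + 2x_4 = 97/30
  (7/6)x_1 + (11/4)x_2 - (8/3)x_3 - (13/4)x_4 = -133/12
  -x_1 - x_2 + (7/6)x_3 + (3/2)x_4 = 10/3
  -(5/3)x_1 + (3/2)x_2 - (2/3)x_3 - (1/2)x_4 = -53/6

infinitely many solutions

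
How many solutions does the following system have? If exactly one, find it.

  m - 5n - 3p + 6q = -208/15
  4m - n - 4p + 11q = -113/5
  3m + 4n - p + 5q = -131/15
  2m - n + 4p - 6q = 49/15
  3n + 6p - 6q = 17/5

Row-reduce the augmented matrix:
R2 ← R2 − 4·R1.
R3 ← R3 − 3·R1.
R4 ← R4 − 2·R1.
R2 ← R2 / (19).
R1 ← R1 + 5·R2.
R3 ← R3 − 19·R2.
R4 ← R4 − 9·R2.
R5 ← R5 − 3·R2.
Swap R3 and R4.
R3 ← R3 / (118/19).
R1 ← R1 + 17/19·R3.
R2 ← R2 − 8/19·R3.
R5 ← R5 − 90/19·R3.
Swap R4 and R5.
R4 ← R4 / (300/59).
R1 ← R1 − 103/118·R4.
R2 ← R2 − 7/59·R4.
R3 ← R3 + 225/118·R4.
R5 reduces to 0 = 0, so the extra equation is consistent.
Reading off the reduced rows gives m = -2/3, n = 1, p = -13/5, q = -8/3.

m = -2/3, n = 1, p = -13/5, q = -8/3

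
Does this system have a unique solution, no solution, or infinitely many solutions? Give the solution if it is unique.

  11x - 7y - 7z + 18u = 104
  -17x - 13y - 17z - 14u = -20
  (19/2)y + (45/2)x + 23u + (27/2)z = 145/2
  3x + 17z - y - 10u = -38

no solution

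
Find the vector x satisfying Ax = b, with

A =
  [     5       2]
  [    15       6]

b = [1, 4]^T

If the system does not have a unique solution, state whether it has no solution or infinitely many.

no solution

Row-reduce:
R1 ← R1 / (5).
R2 ← R2 − 15·R1.
Row 2 reduces to 0 = 1, a contradiction. The system is inconsistent.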